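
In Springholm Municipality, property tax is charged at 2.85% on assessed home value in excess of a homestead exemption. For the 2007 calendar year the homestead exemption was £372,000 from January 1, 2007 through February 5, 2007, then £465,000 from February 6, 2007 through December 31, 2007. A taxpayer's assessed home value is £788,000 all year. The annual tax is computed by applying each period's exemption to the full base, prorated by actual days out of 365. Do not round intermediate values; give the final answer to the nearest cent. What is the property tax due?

£9,466.92

January 1 – February 5, 2007: 36 days, exemption £372,000 → (£788,000 − £372,000) × 2.85% × 36/365 = £1,169.3589
February 6 – December 31, 2007: 329 days, exemption £465,000 → (£788,000 − £465,000) × 2.85% × 329/365 = £8,297.5603
Total = £9,466.9192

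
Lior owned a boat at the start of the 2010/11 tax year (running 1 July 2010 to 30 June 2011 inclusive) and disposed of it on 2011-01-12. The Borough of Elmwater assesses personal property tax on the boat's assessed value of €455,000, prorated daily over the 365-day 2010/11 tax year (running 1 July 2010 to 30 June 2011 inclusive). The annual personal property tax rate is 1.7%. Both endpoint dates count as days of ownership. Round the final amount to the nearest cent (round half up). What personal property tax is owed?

€4,153.59

Days held (2010-07-01 to 2011-01-12): 196 out of 365
Tax = €455,000 × 1.7% × 196/365 = €4,153.5890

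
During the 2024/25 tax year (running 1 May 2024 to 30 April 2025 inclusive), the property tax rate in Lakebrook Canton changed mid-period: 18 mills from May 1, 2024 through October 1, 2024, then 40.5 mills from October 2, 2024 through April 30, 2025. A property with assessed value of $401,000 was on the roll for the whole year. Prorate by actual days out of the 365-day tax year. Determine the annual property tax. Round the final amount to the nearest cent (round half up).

$12,433.75

May 1 – October 1, 2024: 154 days at 18 mills → $401,000 × 1.8% × 154/365 = $3,045.4027
October 2, 2024 – April 30, 2025: 211 days at 40.5 mills → $401,000 × 4.05% × 211/365 = $9,388.3438
Total = $12,433.7466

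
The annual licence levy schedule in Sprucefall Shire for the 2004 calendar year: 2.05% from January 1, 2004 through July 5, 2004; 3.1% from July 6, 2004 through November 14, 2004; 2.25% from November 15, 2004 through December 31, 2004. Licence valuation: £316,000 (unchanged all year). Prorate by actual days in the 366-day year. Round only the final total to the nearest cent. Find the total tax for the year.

January 1 – July 5, 2004: 187 days at 2.05% → £316,000 × 2.05% × 187/366 = £3,309.7978
July 6 – November 14, 2004: 132 days at 3.1% → £316,000 × 3.1% × 132/366 = £3,532.9836
November 15 – December 31, 2004: 47 days at 2.25% → £316,000 × 2.25% × 47/366 = £913.0328
Total = £7,755.8142

£7,755.81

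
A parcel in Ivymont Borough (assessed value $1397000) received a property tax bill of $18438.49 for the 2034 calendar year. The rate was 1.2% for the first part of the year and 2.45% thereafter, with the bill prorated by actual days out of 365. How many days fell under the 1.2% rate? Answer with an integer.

Let d = days at the first rate; then 365 − d days at the second rate.
$1397000 × [1.2%·d + 2.45%·(365−d)] / 365 = $18438.49
Solving gives d = 330, so the new rate took effect on 27 Nov 2034.

330 days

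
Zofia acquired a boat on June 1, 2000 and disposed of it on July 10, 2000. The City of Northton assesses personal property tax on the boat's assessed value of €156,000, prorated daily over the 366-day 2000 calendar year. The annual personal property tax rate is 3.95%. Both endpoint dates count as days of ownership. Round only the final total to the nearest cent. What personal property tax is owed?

Days held (June 1 – July 10, 2000): 40 out of 366
Tax = €156,000 × 3.95% × 40/366 = €673.4426

€673.44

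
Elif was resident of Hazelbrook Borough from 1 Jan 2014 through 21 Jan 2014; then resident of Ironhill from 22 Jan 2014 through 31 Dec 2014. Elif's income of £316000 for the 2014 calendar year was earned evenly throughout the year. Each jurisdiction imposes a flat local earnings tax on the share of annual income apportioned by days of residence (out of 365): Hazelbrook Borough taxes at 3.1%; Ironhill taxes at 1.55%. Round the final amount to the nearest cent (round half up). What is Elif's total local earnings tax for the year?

Hazelbrook Borough, 1 Jan – 21 Jan 2014: 21 days → £316000 × 3.1% × 21/365 = £563.6055
Ironhill, 22 Jan – 31 Dec 2014: 344 days → £316000 × 1.55% × 344/365 = £4616.1973
Total = £5179.8027

£5179.80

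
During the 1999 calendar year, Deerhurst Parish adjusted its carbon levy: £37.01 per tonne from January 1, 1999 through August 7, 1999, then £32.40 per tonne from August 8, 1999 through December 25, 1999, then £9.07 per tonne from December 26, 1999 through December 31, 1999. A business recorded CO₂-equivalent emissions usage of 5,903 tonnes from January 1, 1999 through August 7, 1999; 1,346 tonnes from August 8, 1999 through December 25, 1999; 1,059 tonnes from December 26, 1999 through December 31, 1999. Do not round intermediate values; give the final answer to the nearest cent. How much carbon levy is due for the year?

£271,685.56

January 1 – August 7, 1999: 5,903 tonnes at £37.01/tonne → £218,470.03
August 8 – December 25, 1999: 1,346 tonnes at £32.40/tonne → £43,610.40
December 26 – December 31, 1999: 1,059 tonnes at £9.07/tonne → £9,605.13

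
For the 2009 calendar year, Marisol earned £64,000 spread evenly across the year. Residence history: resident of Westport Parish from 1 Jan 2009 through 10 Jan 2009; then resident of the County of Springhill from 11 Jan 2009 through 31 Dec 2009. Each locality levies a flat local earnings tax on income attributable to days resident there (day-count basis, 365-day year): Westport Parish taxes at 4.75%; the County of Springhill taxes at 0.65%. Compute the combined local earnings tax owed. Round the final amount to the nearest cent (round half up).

Westport Parish, 1 Jan – 10 Jan 2009: 10 days → £64,000 × 4.75% × 10/365 = £83.2877
The County of Springhill, 11 Jan – 31 Dec 2009: 355 days → £64,000 × 0.65% × 355/365 = £404.6027
Total = £487.8904

£487.89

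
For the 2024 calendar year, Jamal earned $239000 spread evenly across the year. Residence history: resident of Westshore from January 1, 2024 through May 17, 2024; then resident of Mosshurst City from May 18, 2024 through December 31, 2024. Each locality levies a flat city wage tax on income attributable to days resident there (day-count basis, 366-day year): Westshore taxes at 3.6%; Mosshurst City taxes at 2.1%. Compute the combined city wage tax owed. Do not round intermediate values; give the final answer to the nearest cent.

$6370.72

Westshore, January 1 – May 17, 2024: 138 days → $239000 × 3.6% × 138/366 = $3244.1311
Mosshurst City, May 18 – December 31, 2024: 228 days → $239000 × 2.1% × 228/366 = $3126.5902
Total = $6370.7213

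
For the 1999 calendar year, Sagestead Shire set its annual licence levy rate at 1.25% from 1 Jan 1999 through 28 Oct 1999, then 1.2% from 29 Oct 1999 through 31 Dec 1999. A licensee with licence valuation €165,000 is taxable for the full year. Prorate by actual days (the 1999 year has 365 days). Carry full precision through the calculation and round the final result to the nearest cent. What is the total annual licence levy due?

€2,048.03

1 Jan – 28 Oct 1999: 301 days at 1.25% → €165,000 × 1.25% × 301/365 = €1,700.8562
29 Oct – 31 Dec 1999: 64 days at 1.2% → €165,000 × 1.2% × 64/365 = €347.1781
Total = €2,048.0342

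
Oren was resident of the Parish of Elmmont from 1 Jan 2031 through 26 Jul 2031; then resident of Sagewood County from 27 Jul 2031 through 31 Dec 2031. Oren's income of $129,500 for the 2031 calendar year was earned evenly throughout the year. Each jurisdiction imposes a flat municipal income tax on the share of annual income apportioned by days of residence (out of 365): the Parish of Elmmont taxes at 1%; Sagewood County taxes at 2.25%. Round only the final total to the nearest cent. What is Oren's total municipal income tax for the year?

The Parish of Elmmont, 1 Jan – 26 Jul 2031: 207 days → $129,500 × 1% × 207/365 = $734.4247
Sagewood County, 27 Jul – 31 Dec 2031: 158 days → $129,500 × 2.25% × 158/365 = $1,261.2945
Total = $1,995.7192

$1,995.72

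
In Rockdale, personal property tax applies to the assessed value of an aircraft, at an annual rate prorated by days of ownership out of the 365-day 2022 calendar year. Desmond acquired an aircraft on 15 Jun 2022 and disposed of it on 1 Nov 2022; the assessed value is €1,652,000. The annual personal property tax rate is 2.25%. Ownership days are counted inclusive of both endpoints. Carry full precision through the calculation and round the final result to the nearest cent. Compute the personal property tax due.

€14,256.99

Days held (15 Jun – 1 Nov 2022): 140 out of 365
Tax = €1,652,000 × 2.25% × 140/365 = €14,256.9863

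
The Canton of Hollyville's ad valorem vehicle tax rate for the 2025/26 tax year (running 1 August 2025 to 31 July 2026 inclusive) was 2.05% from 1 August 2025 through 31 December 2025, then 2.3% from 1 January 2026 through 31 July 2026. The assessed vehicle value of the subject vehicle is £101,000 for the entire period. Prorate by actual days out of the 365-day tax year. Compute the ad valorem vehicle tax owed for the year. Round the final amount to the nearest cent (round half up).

1 August – 31 December 2025: 153 days at 2.05% → £101,000 × 2.05% × 153/365 = £867.9082
1 January – 31 July 2026: 212 days at 2.3% → £101,000 × 2.3% × 212/365 = £1,349.2493
Total = £2,217.1575

£2,217.16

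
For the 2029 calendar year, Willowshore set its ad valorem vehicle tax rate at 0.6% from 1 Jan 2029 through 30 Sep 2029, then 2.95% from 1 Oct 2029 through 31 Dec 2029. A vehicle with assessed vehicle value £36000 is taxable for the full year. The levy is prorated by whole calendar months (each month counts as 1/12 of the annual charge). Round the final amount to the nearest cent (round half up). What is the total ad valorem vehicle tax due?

£427.50

1 Jan – 30 Sep 2029: 9 months at 0.6% → £36000 × 0.6% × 9/12 = £162.0000
1 Oct – 31 Dec 2029: 3 months at 2.95% → £36000 × 2.95% × 3/12 = £265.5000
Total = £427.5000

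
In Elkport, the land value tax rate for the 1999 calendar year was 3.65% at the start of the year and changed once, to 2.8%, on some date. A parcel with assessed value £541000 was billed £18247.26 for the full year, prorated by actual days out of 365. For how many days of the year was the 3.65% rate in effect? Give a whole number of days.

246 days

Let d = days at the first rate; then 365 − d days at the second rate.
£541000 × [3.65%·d + 2.8%·(365−d)] / 365 = £18247.26
Solving gives d = 246, so the new rate took effect on 4 Sep 1999.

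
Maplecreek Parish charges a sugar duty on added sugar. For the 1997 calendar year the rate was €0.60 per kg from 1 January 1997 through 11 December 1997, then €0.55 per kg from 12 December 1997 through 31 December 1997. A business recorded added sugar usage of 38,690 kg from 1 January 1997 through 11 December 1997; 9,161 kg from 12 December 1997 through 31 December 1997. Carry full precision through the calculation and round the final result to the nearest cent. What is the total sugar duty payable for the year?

1 January – 11 December 1997: 38,690 kg at €0.60/kg → €23,214.00
12 December – 31 December 1997: 9,161 kg at €0.55/kg → €5,038.55

€28,252.55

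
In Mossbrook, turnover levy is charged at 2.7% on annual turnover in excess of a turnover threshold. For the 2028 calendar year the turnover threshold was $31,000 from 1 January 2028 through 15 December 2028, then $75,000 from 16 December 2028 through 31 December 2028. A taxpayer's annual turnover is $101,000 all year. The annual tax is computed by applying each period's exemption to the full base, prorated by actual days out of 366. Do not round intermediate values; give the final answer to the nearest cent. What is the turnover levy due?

1 January – 15 December 2028: 350 days, exemption $31,000 → ($101,000 − $31,000) × 2.7% × 350/366 = $1,807.3770
16 December – 31 December 2028: 16 days, exemption $75,000 → ($101,000 − $75,000) × 2.7% × 16/366 = $30.6885
Total = $1,838.0656

$1,838.07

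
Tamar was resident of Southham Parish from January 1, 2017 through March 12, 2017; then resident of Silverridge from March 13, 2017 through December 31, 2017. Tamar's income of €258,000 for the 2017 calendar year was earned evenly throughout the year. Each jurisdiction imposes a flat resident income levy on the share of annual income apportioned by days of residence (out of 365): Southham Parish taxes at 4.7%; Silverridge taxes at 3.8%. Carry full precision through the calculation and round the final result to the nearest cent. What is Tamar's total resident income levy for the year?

Southham Parish, January 1 – March 12, 2017: 71 days → €258,000 × 4.7% × 71/365 = €2,358.7562
Silverridge, March 13 – December 31, 2017: 294 days → €258,000 × 3.8% × 294/365 = €7,896.9205
Total = €10,255.6767

€10,255.68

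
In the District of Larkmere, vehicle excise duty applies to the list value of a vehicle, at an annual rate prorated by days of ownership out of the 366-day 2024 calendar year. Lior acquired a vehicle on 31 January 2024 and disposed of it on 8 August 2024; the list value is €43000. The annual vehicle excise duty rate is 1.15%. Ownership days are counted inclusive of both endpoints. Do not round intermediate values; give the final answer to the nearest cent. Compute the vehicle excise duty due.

Days held (31 January – 8 August 2024): 191 out of 366
Tax = €43000 × 1.15% × 191/366 = €258.0587

€258.06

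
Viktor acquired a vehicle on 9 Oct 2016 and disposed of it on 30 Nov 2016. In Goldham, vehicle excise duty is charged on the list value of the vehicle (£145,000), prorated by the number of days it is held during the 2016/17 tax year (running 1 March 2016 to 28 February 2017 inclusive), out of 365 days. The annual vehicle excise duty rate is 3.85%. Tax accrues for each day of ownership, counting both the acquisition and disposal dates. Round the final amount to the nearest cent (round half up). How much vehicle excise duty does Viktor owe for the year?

Days held (9 Oct – 30 Nov 2016): 53 out of 365
Tax = £145,000 × 3.85% × 53/365 = £810.6096

£810.61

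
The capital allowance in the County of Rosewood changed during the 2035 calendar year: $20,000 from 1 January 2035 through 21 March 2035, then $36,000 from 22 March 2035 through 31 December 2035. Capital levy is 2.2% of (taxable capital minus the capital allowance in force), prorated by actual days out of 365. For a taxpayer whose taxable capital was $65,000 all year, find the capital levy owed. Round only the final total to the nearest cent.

1 January – 21 March 2035: 80 days, exemption $20,000 → ($65,000 − $20,000) × 2.2% × 80/365 = $216.9863
22 March – 31 December 2035: 285 days, exemption $36,000 → ($65,000 − $36,000) × 2.2% × 285/365 = $498.1644
Total = $715.1507

$715.15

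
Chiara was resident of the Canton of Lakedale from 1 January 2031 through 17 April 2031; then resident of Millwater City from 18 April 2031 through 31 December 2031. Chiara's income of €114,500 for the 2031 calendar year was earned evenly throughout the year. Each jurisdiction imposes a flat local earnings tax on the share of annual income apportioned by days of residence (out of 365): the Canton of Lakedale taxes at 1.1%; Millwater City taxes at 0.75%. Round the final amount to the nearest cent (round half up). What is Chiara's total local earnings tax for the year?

€976.23

The Canton of Lakedale, 1 January – 17 April 2031: 107 days → €114,500 × 1.1% × 107/365 = €369.2233
Millwater City, 18 April – 31 December 2031: 258 days → €114,500 × 0.75% × 258/365 = €607.0068
Total = €976.2301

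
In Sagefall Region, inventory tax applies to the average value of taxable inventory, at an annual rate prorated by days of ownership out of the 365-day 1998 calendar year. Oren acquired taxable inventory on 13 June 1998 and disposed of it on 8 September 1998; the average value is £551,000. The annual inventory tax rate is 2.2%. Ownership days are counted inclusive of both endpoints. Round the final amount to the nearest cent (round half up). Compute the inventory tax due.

Days held (13 June – 8 September 1998): 88 out of 365
Tax = £551,000 × 2.2% × 88/365 = £2,922.5644

£2,922.56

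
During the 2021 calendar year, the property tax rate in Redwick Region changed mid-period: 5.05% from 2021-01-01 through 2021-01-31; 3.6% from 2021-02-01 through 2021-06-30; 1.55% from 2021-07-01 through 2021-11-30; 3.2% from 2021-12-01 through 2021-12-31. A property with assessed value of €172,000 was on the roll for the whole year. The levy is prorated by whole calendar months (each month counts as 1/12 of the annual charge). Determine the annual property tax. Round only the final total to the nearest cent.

2021-01-01 to 2021-01-31: 1 month at 5.05% → €172,000 × 5.05% × 1/12 = €723.8333
2021-02-01 to 2021-06-30: 5 months at 3.6% → €172,000 × 3.6% × 5/12 = €2,580.0000
2021-07-01 to 2021-11-30: 5 months at 1.55% → €172,000 × 1.55% × 5/12 = €1,110.8333
2021-12-01 to 2021-12-31: 1 month at 3.2% → €172,000 × 3.2% × 1/12 = €458.6667
Total = €4,873.3333

€4,873.33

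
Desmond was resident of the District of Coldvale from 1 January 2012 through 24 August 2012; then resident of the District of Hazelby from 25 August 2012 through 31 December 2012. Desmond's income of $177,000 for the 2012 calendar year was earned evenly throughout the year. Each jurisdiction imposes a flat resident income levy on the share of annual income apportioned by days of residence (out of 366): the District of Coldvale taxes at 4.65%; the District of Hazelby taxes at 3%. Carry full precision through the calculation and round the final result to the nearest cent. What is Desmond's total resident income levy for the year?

$7,201.14

The District of Coldvale, 1 January – 24 August 2012: 237 days → $177,000 × 4.65% × 237/366 = $5,329.5861
The District of Hazelby, 25 August – 31 December 2012: 129 days → $177,000 × 3% × 129/366 = $1,871.5574
Total = $7,201.1434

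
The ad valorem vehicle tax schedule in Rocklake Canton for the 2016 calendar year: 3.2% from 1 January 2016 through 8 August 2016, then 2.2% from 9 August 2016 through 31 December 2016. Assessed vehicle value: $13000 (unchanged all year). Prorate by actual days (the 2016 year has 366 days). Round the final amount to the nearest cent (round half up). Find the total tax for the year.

1 January – 8 August 2016: 221 days at 3.2% → $13000 × 3.2% × 221/366 = $251.1913
9 August – 31 December 2016: 145 days at 2.2% → $13000 × 2.2% × 145/366 = $113.3060
Total = $364.4973

$364.50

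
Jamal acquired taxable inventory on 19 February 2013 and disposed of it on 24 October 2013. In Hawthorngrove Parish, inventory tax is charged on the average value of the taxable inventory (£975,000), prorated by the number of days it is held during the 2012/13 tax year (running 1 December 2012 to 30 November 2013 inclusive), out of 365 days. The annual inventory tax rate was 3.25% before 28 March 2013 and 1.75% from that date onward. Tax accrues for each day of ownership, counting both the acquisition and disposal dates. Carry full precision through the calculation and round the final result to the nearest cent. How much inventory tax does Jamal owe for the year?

£13,075.68

19 February – 27 March 2013: 37 days at 3.25% → £975,000 × 3.25% × 37/365 = £3,212.1575
28 March – 24 October 2013: 211 days at 1.75% → £975,000 × 1.75% × 211/365 = £9,863.5274
Total = £13,075.6849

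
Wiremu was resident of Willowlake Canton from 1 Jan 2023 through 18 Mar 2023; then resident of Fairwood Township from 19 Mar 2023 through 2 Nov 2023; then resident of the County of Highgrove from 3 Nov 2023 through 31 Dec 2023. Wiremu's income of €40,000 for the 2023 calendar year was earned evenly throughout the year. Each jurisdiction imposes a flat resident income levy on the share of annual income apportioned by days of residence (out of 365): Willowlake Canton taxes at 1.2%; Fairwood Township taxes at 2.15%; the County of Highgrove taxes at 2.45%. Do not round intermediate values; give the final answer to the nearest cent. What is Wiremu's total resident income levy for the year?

Willowlake Canton, 1 Jan – 18 Mar 2023: 77 days → €40,000 × 1.2% × 77/365 = €101.2603
Fairwood Township, 19 Mar – 2 Nov 2023: 229 days → €40,000 × 2.15% × 229/365 = €539.5616
The County of Highgrove, 3 Nov – 31 Dec 2023: 59 days → €40,000 × 2.45% × 59/365 = €158.4110
Total = €799.2329

€799.23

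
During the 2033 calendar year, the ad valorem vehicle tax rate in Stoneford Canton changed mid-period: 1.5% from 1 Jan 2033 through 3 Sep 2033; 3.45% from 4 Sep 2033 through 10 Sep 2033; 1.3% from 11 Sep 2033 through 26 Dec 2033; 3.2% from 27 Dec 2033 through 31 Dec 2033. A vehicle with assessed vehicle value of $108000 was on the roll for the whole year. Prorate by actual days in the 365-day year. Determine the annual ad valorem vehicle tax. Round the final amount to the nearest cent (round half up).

1 Jan – 3 Sep 2033: 246 days at 1.5% → $108000 × 1.5% × 246/365 = $1091.8356
4 Sep – 10 Sep 2033: 7 days at 3.45% → $108000 × 3.45% × 7/365 = $71.4575
11 Sep – 26 Dec 2033: 107 days at 1.3% → $108000 × 1.3% × 107/365 = $411.5836
27 Dec – 31 Dec 2033: 5 days at 3.2% → $108000 × 3.2% × 5/365 = $47.3425
Total = $1622.2192

$1622.22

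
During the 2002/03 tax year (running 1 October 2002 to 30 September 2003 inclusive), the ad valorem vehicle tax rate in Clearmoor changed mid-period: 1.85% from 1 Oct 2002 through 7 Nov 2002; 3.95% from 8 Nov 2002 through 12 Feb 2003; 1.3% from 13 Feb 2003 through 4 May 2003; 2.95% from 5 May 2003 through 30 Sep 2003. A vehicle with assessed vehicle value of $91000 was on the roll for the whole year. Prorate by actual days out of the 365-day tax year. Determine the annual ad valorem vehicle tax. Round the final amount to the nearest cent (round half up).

$2488.91

1 Oct – 7 Nov 2002: 38 days at 1.85% → $91000 × 1.85% × 38/365 = $175.2685
8 Nov 2002 – 12 Feb 2003: 97 days at 3.95% → $91000 × 3.95% × 97/365 = $955.2507
13 Feb – 4 May 2003: 81 days at 1.3% → $91000 × 1.3% × 81/365 = $262.5288
5 May – 30 Sep 2003: 149 days at 2.95% → $91000 × 2.95% × 149/365 = $1095.8644
Total = $2488.9123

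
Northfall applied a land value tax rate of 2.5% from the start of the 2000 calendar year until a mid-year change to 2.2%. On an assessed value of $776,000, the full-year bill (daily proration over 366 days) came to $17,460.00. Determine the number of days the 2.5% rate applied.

Let d = days at the first rate; then 366 − d days at the second rate.
$776,000 × [2.5%·d + 2.2%·(366−d)] / 366 = $17,460.00
Solving gives d = 61, so the new rate took effect on 2 March 2000.

61 days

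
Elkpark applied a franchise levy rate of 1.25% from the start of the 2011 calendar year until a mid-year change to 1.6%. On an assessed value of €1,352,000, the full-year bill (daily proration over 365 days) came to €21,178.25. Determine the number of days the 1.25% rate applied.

Let d = days at the first rate; then 365 − d days at the second rate.
€1,352,000 × [1.25%·d + 1.6%·(365−d)] / 365 = €21,178.25
Solving gives d = 35, so the new rate took effect on 5 February 2011.

35 days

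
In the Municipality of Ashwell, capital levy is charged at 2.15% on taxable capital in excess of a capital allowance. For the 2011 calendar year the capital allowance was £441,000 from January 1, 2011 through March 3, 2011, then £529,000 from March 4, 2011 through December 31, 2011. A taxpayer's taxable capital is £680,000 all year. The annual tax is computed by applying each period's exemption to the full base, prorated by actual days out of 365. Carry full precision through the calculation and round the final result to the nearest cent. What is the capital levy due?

January 1 – March 3, 2011: 62 days, exemption £441,000 → (£680,000 − £441,000) × 2.15% × 62/365 = £872.8411
March 4 – December 31, 2011: 303 days, exemption £529,000 → (£680,000 − £529,000) × 2.15% × 303/365 = £2,695.0397
Total = £3,567.8808

£3,567.88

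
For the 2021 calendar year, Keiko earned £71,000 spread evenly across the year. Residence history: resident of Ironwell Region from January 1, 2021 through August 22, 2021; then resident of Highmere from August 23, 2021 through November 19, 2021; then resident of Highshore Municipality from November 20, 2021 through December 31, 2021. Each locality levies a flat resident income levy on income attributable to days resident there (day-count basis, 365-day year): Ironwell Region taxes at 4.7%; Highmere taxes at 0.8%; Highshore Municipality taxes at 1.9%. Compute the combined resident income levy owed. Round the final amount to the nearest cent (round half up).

Ironwell Region, January 1 – August 22, 2021: 234 days → £71,000 × 4.7% × 234/365 = £2,139.3370
Highmere, August 23 – November 19, 2021: 89 days → £71,000 × 0.8% × 89/365 = £138.4986
Highshore Municipality, November 20 – December 31, 2021: 42 days → £71,000 × 1.9% × 42/365 = £155.2274
Total = £2,433.0630

£2,433.06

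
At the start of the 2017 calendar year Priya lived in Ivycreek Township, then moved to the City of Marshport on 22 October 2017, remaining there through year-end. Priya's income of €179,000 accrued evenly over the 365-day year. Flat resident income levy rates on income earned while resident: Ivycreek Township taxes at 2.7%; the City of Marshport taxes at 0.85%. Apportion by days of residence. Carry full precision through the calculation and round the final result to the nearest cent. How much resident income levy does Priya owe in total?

Ivycreek Township, 1 January – 21 October 2017: 294 days → €179,000 × 2.7% × 294/365 = €3,892.8822
The City of Marshport, 22 October – 31 December 2017: 71 days → €179,000 × 0.85% × 71/365 = €295.9630
Total = €4,188.8452

€4,188.85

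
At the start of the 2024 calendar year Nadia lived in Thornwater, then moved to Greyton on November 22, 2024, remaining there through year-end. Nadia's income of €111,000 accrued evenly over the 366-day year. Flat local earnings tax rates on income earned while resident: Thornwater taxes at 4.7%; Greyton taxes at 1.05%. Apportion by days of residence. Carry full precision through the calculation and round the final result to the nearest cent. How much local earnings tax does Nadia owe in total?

€4,774.21

Thornwater, January 1 – November 21, 2024: 326 days → €111,000 × 4.7% × 326/366 = €4,646.8361
Greyton, November 22 – December 31, 2024: 40 days → €111,000 × 1.05% × 40/366 = €127.3770
Total = €4,774.2131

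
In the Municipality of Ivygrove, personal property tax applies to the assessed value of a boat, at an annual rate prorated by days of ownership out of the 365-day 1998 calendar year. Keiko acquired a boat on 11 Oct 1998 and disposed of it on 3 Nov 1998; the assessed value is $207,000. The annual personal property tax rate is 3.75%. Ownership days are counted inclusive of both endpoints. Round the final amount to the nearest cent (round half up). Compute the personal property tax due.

Days held (11 Oct – 3 Nov 1998): 24 out of 365
Tax = $207,000 × 3.75% × 24/365 = $510.4110

$510.41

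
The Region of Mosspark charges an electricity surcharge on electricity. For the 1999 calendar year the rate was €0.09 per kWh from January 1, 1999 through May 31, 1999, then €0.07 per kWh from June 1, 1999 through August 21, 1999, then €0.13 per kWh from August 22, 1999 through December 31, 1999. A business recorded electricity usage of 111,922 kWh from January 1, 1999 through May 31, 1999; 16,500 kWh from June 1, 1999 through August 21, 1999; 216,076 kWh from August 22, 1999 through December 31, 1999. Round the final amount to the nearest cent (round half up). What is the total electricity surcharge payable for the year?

January 1 – May 31, 1999: 111,922 kWh at €0.09/kWh → €10,072.98
June 1 – August 21, 1999: 16,500 kWh at €0.07/kWh → €1,155.00
August 22 – December 31, 1999: 216,076 kWh at €0.13/kWh → €28,089.88

€39,317.86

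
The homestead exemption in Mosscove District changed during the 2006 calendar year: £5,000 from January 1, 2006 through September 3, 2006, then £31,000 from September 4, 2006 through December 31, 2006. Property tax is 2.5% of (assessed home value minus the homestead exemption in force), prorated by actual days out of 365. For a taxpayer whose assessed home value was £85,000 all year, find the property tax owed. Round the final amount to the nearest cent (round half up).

£1,788.08

January 1 – September 3, 2006: 246 days, exemption £5,000 → (£85,000 − £5,000) × 2.5% × 246/365 = £1,347.9452
September 4 – December 31, 2006: 119 days, exemption £31,000 → (£85,000 − £31,000) × 2.5% × 119/365 = £440.1370
Total = £1,788.0822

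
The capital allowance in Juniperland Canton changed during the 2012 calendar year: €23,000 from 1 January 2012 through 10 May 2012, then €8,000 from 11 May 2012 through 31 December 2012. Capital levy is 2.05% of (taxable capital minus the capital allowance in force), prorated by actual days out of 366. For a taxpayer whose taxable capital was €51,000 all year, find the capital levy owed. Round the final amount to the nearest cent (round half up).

1 January – 10 May 2012: 131 days, exemption €23,000 → (€51,000 − €23,000) × 2.05% × 131/366 = €205.4481
11 May – 31 December 2012: 235 days, exemption €8,000 → (€51,000 − €8,000) × 2.05% × 235/366 = €565.9904
Total = €771.4385

€771.44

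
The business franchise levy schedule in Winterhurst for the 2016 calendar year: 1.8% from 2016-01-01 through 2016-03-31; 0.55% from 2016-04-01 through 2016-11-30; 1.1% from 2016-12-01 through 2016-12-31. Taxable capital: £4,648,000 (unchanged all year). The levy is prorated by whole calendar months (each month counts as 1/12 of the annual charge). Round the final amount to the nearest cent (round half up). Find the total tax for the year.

£42,219.33

2016-01-01 to 2016-03-31: 3 months at 1.8% → £4,648,000 × 1.8% × 3/12 = £20,916.0000
2016-04-01 to 2016-11-30: 8 months at 0.55% → £4,648,000 × 0.55% × 8/12 = £17,042.6667
2016-12-01 to 2016-12-31: 1 month at 1.1% → £4,648,000 × 1.1% × 1/12 = £4,260.6667
Total = £42,219.3333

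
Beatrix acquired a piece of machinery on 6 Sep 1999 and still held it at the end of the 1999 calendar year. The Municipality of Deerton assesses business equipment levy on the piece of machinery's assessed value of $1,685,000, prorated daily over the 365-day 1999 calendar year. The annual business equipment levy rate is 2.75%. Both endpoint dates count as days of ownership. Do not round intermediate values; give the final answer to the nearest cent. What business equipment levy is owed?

Days held (6 Sep – 31 Dec 1999): 117 out of 365
Tax = $1,685,000 × 2.75% × 117/365 = $14,853.3904

$14,853.39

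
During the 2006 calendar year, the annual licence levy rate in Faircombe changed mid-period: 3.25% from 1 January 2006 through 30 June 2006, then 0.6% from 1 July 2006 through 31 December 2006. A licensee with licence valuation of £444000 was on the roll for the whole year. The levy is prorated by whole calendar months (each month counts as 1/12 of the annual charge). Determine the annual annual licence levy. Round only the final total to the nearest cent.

1 January – 30 June 2006: 6 months at 3.25% → £444000 × 3.25% × 6/12 = £7215.0000
1 July – 31 December 2006: 6 months at 0.6% → £444000 × 0.6% × 6/12 = £1332.0000
Total = £8547.0000

£8547.00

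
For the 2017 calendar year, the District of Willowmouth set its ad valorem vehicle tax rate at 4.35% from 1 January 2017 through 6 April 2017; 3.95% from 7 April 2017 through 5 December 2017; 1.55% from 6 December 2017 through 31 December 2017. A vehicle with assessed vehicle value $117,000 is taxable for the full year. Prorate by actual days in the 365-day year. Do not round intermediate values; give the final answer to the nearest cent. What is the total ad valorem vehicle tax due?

$4,544.57

1 January – 6 April 2017: 96 days at 4.35% → $117,000 × 4.35% × 96/365 = $1,338.6082
7 April – 5 December 2017: 243 days at 3.95% → $117,000 × 3.95% × 243/365 = $3,076.7795
6 December – 31 December 2017: 26 days at 1.55% → $117,000 × 1.55% × 26/365 = $129.1808
Total = $4,544.5685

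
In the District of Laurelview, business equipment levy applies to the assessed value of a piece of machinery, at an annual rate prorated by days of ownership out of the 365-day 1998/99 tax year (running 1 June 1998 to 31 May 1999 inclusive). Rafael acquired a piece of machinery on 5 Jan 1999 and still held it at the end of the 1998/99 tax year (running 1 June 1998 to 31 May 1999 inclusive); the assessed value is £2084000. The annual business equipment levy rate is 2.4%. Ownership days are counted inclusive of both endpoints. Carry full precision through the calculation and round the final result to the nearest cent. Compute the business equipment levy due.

Days held (5 Jan – 31 May 1999): 147 out of 365
Tax = £2084000 × 2.4% × 147/365 = £20143.4301

£20143.43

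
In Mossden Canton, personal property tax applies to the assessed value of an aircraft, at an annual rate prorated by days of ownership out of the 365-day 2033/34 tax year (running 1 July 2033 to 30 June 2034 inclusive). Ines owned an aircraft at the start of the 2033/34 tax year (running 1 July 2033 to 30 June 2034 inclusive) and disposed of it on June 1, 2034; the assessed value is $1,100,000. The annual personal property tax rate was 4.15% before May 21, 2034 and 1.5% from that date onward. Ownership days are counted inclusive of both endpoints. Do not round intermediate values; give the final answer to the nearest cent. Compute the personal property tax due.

July 1, 2033 – May 20, 2034: 324 days at 4.15% → $1,100,000 × 4.15% × 324/365 = $40,522.1918
May 21 – June 1, 2034: 12 days at 1.5% → $1,100,000 × 1.5% × 12/365 = $542.4658
Total = $41,064.6575

$41,064.66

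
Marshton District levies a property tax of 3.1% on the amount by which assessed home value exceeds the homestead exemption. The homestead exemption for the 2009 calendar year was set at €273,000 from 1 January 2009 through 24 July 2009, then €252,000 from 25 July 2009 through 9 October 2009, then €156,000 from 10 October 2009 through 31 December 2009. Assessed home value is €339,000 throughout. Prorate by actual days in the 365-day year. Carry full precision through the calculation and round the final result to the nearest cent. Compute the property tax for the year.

€3,008.10

1 January – 24 July 2009: 205 days, exemption €273,000 → (€339,000 − €273,000) × 3.1% × 205/365 = €1,149.1233
25 July – 9 October 2009: 77 days, exemption €252,000 → (€339,000 − €252,000) × 3.1% × 77/365 = €568.9562
10 October – 31 December 2009: 83 days, exemption €156,000 → (€339,000 − €156,000) × 3.1% × 83/365 = €1,290.0247
Total = €3,008.1041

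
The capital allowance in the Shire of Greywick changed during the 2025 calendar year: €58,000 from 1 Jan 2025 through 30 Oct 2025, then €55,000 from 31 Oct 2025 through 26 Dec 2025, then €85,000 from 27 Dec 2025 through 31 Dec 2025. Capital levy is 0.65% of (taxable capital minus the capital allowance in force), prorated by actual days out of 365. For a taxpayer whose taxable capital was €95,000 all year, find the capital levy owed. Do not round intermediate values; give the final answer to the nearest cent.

€241.14

1 Jan – 30 Oct 2025: 303 days, exemption €58,000 → (€95,000 − €58,000) × 0.65% × 303/365 = €199.6479
31 Oct – 26 Dec 2025: 57 days, exemption €55,000 → (€95,000 − €55,000) × 0.65% × 57/365 = €40.6027
27 Dec – 31 Dec 2025: 5 days, exemption €85,000 → (€95,000 − €85,000) × 0.65% × 5/365 = €0.8904
Total = €241.1411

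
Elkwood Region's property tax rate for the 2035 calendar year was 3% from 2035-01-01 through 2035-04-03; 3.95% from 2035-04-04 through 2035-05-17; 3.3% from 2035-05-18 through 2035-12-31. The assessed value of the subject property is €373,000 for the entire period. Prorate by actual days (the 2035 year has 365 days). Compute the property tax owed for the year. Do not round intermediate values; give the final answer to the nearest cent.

€12,316.15

2035-01-01 to 2035-04-03: 93 days at 3% → €373,000 × 3% × 93/365 = €2,851.1507
2035-04-04 to 2035-05-17: 44 days at 3.95% → €373,000 × 3.95% × 44/365 = €1,776.0932
2035-05-18 to 2035-12-31: 228 days at 3.3% → €373,000 × 3.3% × 228/365 = €7,688.9096
Total = €12,316.1534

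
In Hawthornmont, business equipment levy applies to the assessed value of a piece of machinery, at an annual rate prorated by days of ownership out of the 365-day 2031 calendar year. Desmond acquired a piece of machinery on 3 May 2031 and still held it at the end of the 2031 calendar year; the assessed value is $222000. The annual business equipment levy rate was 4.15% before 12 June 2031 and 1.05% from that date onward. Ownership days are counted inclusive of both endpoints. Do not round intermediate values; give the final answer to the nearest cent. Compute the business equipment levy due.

3 May – 11 June 2031: 40 days at 4.15% → $222000 × 4.15% × 40/365 = $1009.6438
12 June – 31 December 2031: 203 days at 1.05% → $222000 × 1.05% × 203/365 = $1296.4192
Total = $2306.0630

$2306.06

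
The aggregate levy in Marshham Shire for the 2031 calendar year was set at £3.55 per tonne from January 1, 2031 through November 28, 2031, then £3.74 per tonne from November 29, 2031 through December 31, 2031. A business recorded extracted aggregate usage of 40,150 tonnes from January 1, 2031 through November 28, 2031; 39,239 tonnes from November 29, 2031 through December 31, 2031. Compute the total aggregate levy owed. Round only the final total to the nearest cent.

£289,286.36

January 1 – November 28, 2031: 40,150 tonnes at £3.55/tonne → £142,532.50
November 29 – December 31, 2031: 39,239 tonnes at £3.74/tonne → £146,753.86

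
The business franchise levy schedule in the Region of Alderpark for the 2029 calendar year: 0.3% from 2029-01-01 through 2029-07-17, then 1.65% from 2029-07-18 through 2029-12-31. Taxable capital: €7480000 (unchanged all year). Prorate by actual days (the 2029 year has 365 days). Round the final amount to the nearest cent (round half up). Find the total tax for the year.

2029-01-01 to 2029-07-17: 198 days at 0.3% → €7480000 × 0.3% × 198/365 = €12172.9315
2029-07-18 to 2029-12-31: 167 days at 1.65% → €7480000 × 1.65% × 167/365 = €56468.8767
Total = €68641.8082

€68641.81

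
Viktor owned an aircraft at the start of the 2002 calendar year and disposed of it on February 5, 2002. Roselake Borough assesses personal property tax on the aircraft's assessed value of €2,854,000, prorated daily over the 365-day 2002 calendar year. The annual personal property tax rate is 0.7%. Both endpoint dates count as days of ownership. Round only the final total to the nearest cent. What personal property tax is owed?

Days held (January 1 – February 5, 2002): 36 out of 365
Tax = €2,854,000 × 0.7% × 36/365 = €1,970.4329

€1,970.43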